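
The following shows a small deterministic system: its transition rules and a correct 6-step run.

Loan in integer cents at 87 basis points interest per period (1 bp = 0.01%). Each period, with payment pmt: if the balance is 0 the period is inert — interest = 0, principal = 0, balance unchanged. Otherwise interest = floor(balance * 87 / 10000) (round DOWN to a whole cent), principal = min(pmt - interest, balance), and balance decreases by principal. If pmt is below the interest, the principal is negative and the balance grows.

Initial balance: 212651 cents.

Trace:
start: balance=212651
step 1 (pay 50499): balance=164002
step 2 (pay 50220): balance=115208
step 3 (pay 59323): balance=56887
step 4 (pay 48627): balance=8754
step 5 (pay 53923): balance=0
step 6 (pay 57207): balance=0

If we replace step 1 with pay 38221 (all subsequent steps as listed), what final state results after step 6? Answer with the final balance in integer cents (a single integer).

(re-executing from step 1 with the substitution; state before step 1: balance=212651)
step 1 (pay 38221): balance=176280
step 2 (pay 50220): balance=127593
step 3 (pay 59323): balance=69380
step 4 (pay 48627): balance=21356
step 5 (pay 53923): balance=0
step 6 (pay 57207): balance=0

0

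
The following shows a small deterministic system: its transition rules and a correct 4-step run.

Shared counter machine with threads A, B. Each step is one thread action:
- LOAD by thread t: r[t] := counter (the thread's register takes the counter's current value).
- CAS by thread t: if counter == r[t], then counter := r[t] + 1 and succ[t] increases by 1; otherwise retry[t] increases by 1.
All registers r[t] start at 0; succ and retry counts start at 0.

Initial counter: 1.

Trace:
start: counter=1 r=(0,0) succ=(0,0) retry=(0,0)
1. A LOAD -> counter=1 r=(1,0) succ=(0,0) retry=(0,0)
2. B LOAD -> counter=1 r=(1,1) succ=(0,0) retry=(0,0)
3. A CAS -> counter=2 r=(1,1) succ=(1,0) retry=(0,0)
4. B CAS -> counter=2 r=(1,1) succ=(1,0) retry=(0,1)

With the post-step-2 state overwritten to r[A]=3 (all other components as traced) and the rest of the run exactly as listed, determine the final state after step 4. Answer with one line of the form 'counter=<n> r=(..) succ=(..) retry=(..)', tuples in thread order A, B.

state after step 2 := counter=1 r=(3,1) succ=(0,0) retry=(0,0)
3. A CAS -> counter=1 r=(3,1) succ=(0,0) retry=(1,0)
4. B CAS -> counter=2 r=(3,1) succ=(0,1) retry=(1,0)

counter=2 r=(3,1) succ=(0,1) retry=(1,0)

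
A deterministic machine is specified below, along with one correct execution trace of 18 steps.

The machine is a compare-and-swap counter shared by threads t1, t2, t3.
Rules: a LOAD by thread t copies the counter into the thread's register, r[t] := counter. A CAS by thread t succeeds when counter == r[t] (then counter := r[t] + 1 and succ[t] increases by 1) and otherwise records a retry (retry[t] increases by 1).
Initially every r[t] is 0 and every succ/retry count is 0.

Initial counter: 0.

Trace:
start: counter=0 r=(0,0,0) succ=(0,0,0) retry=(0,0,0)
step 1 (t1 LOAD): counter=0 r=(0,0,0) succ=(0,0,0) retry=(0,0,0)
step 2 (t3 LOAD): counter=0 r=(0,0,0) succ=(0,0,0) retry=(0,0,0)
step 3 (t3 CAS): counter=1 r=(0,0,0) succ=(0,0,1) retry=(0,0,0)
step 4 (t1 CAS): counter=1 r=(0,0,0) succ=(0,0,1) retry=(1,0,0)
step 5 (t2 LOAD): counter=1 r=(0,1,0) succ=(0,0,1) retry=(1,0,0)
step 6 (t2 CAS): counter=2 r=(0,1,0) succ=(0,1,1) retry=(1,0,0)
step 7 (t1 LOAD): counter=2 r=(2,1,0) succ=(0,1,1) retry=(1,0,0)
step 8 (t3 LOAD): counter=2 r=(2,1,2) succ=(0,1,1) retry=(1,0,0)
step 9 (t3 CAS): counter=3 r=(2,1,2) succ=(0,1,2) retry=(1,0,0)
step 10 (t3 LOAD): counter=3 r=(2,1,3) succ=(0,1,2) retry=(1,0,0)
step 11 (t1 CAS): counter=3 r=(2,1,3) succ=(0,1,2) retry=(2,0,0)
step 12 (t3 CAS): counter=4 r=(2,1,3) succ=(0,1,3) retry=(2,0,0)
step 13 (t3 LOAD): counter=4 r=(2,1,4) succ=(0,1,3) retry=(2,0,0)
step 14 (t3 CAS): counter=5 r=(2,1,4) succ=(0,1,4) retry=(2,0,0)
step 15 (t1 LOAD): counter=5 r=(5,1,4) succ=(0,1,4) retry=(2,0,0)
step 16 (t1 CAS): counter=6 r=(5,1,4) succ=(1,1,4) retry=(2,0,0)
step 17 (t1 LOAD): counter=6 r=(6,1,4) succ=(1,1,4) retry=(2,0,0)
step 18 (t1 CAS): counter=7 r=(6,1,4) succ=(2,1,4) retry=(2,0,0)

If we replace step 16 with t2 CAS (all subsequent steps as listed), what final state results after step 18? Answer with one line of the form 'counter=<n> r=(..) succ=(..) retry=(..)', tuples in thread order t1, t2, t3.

(re-executing from step 16 with the substitution; state before step 16: counter=5 r=(5,1,4) succ=(0,1,4) retry=(2,0,0))
step 16 (t2 CAS): counter=5 r=(5,1,4) succ=(0,1,4) retry=(2,1,0)
step 17 (t1 LOAD): counter=5 r=(5,1,4) succ=(0,1,4) retry=(2,1,0)
step 18 (t1 CAS): counter=6 r=(5,1,4) succ=(1,1,4) retry=(2,1,0)

counter=6 r=(5,1,4) succ=(1,1,4) retry=(2,1,0)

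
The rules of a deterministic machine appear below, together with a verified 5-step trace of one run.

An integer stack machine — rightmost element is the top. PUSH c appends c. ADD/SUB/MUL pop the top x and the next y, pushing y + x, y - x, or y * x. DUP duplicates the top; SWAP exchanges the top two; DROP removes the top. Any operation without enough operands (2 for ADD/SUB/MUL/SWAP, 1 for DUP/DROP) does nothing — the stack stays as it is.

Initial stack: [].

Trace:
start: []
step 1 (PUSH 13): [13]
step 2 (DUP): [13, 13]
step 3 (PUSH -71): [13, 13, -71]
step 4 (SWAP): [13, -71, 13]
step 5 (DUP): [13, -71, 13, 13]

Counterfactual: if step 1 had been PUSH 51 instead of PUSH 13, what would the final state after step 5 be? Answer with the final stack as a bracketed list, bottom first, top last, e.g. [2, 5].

[51, -71, 51, 51]

(re-executing from step 1 with the substitution; state before step 1: [])
step 1 (PUSH 51): [51]
step 2 (DUP): [51, 51]
step 3 (PUSH -71): [51, 51, -71]
step 4 (SWAP): [51, -71, 51]
step 5 (DUP): [51, -71, 51, 51]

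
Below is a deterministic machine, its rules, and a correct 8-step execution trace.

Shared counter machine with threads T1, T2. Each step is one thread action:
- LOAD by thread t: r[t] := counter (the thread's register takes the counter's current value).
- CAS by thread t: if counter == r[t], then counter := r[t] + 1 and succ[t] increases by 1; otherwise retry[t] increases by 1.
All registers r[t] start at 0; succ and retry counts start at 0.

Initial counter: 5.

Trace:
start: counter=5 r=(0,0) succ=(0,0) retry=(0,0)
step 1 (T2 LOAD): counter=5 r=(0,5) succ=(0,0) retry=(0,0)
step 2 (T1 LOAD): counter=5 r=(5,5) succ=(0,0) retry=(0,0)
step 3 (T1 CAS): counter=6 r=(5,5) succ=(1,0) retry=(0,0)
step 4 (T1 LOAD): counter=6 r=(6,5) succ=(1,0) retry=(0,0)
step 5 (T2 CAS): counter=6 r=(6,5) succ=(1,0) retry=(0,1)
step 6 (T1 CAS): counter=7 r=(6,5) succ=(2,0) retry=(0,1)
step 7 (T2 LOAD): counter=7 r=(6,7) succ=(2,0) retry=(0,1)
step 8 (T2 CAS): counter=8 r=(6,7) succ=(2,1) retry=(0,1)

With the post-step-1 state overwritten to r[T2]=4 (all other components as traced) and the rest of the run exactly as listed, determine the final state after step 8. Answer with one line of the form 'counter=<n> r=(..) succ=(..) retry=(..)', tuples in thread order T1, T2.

counter=8 r=(6,7) succ=(2,1) retry=(0,1)

state after step 1 := counter=5 r=(0,4) succ=(0,0) retry=(0,0)
step 2 (T1 LOAD): counter=5 r=(5,4) succ=(0,0) retry=(0,0)
step 3 (T1 CAS): counter=6 r=(5,4) succ=(1,0) retry=(0,0)
step 4 (T1 LOAD): counter=6 r=(6,4) succ=(1,0) retry=(0,0)
step 5 (T2 CAS): counter=6 r=(6,4) succ=(1,0) retry=(0,1)
step 6 (T1 CAS): counter=7 r=(6,4) succ=(2,0) retry=(0,1)
step 7 (T2 LOAD): counter=7 r=(6,7) succ=(2,0) retry=(0,1)
step 8 (T2 CAS): counter=8 r=(6,7) succ=(2,1) retry=(0,1)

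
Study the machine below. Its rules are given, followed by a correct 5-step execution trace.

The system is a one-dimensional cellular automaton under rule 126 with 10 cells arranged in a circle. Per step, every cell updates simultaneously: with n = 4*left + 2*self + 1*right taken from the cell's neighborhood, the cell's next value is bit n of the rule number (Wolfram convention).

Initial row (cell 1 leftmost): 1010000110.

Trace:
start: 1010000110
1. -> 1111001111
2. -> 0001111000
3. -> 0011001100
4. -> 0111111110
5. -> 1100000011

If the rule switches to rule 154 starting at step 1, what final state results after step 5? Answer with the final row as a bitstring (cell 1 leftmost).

0111000001

(re-executing steps 1..5 under rule 154; state before step 1: 1010000110)
1. -> 0001001100
2. -> 0010111010
3. -> 0100110001
4. -> 0011101010
5. -> 0111000001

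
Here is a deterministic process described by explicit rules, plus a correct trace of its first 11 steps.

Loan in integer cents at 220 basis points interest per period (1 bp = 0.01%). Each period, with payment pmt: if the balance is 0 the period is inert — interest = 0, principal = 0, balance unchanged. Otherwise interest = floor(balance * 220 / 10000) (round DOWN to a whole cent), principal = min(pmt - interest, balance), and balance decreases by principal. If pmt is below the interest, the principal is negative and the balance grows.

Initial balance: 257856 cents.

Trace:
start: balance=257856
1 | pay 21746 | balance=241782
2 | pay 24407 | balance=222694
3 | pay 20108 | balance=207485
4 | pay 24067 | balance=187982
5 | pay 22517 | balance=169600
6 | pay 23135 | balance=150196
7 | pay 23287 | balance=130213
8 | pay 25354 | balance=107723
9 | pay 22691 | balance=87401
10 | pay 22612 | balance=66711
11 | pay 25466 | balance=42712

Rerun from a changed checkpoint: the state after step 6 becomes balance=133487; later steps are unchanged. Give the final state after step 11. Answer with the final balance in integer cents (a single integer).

24082

state after step 6 := balance=133487
7 | pay 23287 | balance=113136
8 | pay 25354 | balance=90270
9 | pay 22691 | balance=69564
10 | pay 22612 | balance=48482
11 | pay 25466 | balance=24082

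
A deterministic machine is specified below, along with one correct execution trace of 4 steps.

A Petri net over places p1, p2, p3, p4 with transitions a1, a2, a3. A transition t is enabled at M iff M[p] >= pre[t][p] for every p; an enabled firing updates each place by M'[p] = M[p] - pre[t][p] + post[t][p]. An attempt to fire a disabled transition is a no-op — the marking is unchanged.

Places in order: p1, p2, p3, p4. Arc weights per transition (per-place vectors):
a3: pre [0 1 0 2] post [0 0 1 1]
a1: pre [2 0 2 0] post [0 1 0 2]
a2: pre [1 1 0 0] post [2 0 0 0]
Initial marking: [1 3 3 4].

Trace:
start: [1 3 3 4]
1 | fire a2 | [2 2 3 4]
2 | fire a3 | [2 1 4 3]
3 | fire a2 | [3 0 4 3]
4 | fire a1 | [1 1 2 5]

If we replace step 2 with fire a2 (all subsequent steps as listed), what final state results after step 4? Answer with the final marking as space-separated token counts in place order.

(re-executing from step 2 with the substitution; state before step 2: [2 2 3 4])
2 | fire a2 | [3 1 3 4]
3 | fire a2 | [4 0 3 4]
4 | fire a1 | [2 1 1 6]

2 1 1 6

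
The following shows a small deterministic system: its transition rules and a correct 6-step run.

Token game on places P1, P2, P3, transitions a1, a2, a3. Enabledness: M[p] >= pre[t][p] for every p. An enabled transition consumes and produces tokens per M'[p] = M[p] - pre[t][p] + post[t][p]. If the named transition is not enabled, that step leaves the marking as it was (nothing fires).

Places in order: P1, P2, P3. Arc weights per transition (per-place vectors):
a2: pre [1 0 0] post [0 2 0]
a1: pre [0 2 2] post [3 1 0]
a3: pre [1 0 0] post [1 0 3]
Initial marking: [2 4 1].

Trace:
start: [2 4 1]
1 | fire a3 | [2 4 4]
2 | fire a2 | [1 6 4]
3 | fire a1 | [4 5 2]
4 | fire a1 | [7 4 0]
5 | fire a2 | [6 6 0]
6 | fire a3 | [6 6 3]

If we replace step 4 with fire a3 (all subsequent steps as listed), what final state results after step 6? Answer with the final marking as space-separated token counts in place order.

3 7 8

(re-executing from step 4 with the substitution; state before step 4: [4 5 2])
4 | fire a3 | [4 5 5]
5 | fire a2 | [3 7 5]
6 | fire a3 | [3 7 8]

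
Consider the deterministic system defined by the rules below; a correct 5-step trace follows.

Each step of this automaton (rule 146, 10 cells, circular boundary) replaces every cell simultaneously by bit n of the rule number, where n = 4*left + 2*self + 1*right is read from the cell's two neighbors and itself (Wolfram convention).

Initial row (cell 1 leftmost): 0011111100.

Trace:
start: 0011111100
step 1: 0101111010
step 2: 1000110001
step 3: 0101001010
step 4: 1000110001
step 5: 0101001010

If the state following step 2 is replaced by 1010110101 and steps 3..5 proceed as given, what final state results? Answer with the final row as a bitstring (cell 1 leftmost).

state after step 2 := 1010110101
step 3: 0000000000
step 4: 0000000000
step 5: 0000000000

0000000000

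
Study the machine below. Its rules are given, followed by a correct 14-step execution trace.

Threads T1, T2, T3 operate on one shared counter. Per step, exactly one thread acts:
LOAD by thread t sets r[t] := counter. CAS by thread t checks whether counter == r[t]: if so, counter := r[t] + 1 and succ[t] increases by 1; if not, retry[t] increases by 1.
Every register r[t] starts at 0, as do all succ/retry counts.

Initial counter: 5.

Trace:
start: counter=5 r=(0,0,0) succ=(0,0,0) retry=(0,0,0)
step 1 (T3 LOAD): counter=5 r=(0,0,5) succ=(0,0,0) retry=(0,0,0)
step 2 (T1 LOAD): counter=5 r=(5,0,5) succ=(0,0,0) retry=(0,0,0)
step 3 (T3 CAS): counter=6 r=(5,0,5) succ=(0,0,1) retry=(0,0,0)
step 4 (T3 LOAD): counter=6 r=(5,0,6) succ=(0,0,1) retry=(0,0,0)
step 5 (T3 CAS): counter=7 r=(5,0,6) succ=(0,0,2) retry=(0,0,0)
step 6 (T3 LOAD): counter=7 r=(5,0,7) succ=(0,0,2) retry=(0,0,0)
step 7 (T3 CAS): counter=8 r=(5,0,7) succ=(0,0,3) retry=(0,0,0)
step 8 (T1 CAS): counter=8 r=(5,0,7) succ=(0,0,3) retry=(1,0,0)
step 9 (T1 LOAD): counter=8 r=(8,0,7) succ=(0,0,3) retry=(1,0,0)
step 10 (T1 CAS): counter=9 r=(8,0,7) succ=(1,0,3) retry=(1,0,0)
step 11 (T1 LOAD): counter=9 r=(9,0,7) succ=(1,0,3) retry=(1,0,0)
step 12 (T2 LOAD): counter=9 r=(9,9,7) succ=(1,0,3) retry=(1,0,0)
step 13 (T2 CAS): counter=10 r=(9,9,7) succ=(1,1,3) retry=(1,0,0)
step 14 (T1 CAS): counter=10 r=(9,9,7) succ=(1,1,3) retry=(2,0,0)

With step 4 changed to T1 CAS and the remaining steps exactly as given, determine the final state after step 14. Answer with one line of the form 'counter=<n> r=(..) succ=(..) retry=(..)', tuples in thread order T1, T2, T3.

(re-executing from step 4 with the substitution; state before step 4: counter=6 r=(5,0,5) succ=(0,0,1) retry=(0,0,0))
step 4 (T1 CAS): counter=6 r=(5,0,5) succ=(0,0,1) retry=(1,0,0)
step 5 (T3 CAS): counter=6 r=(5,0,5) succ=(0,0,1) retry=(1,0,1)
step 6 (T3 LOAD): counter=6 r=(5,0,6) succ=(0,0,1) retry=(1,0,1)
step 7 (T3 CAS): counter=7 r=(5,0,6) succ=(0,0,2) retry=(1,0,1)
step 8 (T1 CAS): counter=7 r=(5,0,6) succ=(0,0,2) retry=(2,0,1)
step 9 (T1 LOAD): counter=7 r=(7,0,6) succ=(0,0,2) retry=(2,0,1)
step 10 (T1 CAS): counter=8 r=(7,0,6) succ=(1,0,2) retry=(2,0,1)
step 11 (T1 LOAD): counter=8 r=(8,0,6) succ=(1,0,2) retry=(2,0,1)
step 12 (T2 LOAD): counter=8 r=(8,8,6) succ=(1,0,2) retry=(2,0,1)
step 13 (T2 CAS): counter=9 r=(8,8,6) succ=(1,1,2) retry=(2,0,1)
step 14 (T1 CAS): counter=9 r=(8,8,6) succ=(1,1,2) retry=(3,0,1)

counter=9 r=(8,8,6) succ=(1,1,2) retry=(3,0,1)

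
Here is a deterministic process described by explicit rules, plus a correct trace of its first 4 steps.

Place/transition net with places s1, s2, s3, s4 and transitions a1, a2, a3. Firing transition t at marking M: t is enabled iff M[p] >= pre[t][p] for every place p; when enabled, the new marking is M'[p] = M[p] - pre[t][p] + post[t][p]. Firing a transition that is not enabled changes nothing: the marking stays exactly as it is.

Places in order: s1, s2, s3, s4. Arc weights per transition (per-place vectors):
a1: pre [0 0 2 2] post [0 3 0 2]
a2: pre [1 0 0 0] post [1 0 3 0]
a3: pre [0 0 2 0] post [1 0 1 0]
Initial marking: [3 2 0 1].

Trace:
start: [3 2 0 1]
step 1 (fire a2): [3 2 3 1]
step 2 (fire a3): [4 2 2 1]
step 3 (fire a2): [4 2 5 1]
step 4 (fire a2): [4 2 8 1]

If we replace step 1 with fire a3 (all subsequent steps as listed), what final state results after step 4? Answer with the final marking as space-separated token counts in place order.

3 2 6 1

(re-executing from step 1 with the substitution; state before step 1: [3 2 0 1])
step 1 (fire a3): [3 2 0 1]
step 2 (fire a3): [3 2 0 1]
step 3 (fire a2): [3 2 3 1]
step 4 (fire a2): [3 2 6 1]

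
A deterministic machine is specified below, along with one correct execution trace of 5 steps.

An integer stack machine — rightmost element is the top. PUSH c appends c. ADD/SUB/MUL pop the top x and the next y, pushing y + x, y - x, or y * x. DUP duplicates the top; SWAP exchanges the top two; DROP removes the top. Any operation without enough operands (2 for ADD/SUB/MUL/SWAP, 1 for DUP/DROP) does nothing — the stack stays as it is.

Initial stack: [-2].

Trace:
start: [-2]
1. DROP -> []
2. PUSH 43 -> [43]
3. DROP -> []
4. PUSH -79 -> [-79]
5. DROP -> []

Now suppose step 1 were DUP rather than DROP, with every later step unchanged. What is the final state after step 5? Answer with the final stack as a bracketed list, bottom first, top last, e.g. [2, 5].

[-2, -2]

(re-executing from step 1 with the substitution; state before step 1: [-2])
1. DUP -> [-2, -2]
2. PUSH 43 -> [-2, -2, 43]
3. DROP -> [-2, -2]
4. PUSH -79 -> [-2, -2, -79]
5. DROP -> [-2, -2]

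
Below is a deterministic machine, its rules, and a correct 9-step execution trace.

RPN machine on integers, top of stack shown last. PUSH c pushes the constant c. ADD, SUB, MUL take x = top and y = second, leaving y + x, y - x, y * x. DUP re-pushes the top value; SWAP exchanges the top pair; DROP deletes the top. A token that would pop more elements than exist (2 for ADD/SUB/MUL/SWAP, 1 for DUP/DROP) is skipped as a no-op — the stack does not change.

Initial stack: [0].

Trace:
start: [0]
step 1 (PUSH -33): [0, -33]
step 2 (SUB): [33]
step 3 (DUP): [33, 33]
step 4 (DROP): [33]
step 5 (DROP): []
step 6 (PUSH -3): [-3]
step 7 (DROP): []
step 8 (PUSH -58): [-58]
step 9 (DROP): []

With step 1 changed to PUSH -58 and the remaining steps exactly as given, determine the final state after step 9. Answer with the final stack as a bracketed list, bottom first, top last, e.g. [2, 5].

[]

(re-executing from step 1 with the substitution; state before step 1: [0])
step 1 (PUSH -58): [0, -58]
step 2 (SUB): [58]
step 3 (DUP): [58, 58]
step 4 (DROP): [58]
step 5 (DROP): []
step 6 (PUSH -3): [-3]
step 7 (DROP): []
step 8 (PUSH -58): [-58]
step 9 (DROP): []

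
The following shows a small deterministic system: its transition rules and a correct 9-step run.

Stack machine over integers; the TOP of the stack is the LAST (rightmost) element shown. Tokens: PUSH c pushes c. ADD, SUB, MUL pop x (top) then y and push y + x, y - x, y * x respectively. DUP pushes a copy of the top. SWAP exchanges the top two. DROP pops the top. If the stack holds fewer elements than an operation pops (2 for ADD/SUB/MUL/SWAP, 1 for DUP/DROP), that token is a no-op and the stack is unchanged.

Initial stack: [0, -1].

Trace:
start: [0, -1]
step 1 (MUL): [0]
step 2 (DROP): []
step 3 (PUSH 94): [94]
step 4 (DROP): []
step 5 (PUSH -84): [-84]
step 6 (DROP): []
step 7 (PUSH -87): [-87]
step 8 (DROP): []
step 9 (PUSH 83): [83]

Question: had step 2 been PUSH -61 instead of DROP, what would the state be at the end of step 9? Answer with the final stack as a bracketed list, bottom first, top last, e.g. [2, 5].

[0, -61, 83]

(re-executing from step 2 with the substitution; state before step 2: [0])
step 2 (PUSH -61): [0, -61]
step 3 (PUSH 94): [0, -61, 94]
step 4 (DROP): [0, -61]
step 5 (PUSH -84): [0, -61, -84]
step 6 (DROP): [0, -61]
step 7 (PUSH -87): [0, -61, -87]
step 8 (DROP): [0, -61]
step 9 (PUSH 83): [0, -61, 83]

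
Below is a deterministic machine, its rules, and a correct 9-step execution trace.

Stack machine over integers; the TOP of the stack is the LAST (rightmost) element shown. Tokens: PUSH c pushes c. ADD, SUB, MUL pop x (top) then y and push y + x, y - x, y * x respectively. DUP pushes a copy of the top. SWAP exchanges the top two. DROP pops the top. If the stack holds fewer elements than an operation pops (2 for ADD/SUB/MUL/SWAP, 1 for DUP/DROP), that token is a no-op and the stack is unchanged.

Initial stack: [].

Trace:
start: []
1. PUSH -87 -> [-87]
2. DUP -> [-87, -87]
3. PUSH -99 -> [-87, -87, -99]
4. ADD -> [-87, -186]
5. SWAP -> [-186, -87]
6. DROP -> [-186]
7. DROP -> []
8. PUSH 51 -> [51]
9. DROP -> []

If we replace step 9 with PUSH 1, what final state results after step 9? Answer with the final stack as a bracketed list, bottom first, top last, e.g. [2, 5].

(re-executing from step 9 with the substitution; state before step 9: [51])
9. PUSH 1 -> [51, 1]

[51, 1]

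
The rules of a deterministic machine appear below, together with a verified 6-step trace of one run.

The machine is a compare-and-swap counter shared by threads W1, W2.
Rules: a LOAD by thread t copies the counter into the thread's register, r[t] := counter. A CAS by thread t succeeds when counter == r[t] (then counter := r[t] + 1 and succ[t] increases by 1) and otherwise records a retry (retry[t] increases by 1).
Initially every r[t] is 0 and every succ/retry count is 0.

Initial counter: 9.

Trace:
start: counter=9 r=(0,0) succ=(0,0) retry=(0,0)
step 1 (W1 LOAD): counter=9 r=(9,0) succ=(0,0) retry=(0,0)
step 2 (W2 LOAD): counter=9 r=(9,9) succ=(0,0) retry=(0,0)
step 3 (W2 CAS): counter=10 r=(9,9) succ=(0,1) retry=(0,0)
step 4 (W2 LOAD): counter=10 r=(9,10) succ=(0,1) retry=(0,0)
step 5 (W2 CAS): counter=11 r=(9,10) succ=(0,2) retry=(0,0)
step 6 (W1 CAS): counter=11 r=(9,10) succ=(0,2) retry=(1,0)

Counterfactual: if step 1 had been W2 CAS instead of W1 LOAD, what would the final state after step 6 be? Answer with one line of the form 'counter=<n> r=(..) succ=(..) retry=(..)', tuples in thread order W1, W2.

(re-executing from step 1 with the substitution; state before step 1: counter=9 r=(0,0) succ=(0,0) retry=(0,0))
step 1 (W2 CAS): counter=9 r=(0,0) succ=(0,0) retry=(0,1)
step 2 (W2 LOAD): counter=9 r=(0,9) succ=(0,0) retry=(0,1)
step 3 (W2 CAS): counter=10 r=(0,9) succ=(0,1) retry=(0,1)
step 4 (W2 LOAD): counter=10 r=(0,10) succ=(0,1) retry=(0,1)
step 5 (W2 CAS): counter=11 r=(0,10) succ=(0,2) retry=(0,1)
step 6 (W1 CAS): counter=11 r=(0,10) succ=(0,2) retry=(1,1)

counter=11 r=(0,10) succ=(0,2) retry=(1,1)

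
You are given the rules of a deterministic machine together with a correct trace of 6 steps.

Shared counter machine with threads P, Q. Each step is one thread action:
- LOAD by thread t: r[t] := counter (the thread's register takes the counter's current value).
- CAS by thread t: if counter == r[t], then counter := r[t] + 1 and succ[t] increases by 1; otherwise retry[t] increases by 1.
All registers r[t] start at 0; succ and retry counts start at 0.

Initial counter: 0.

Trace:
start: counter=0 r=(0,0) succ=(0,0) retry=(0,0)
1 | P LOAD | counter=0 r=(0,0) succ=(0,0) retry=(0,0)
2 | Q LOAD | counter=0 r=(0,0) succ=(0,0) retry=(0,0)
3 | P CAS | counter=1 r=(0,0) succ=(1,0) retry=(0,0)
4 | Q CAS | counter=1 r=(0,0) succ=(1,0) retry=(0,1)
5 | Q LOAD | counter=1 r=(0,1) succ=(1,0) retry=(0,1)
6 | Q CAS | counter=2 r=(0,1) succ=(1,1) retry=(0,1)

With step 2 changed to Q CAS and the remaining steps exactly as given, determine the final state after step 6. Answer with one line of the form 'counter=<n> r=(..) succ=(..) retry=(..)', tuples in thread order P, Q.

counter=2 r=(0,1) succ=(0,2) retry=(1,1)

(re-executing from step 2 with the substitution; state before step 2: counter=0 r=(0,0) succ=(0,0) retry=(0,0))
2 | Q CAS | counter=1 r=(0,0) succ=(0,1) retry=(0,0)
3 | P CAS | counter=1 r=(0,0) succ=(0,1) retry=(1,0)
4 | Q CAS | counter=1 r=(0,0) succ=(0,1) retry=(1,1)
5 | Q LOAD | counter=1 r=(0,1) succ=(0,1) retry=(1,1)
6 | Q CAS | counter=2 r=(0,1) succ=(0,2) retry=(1,1)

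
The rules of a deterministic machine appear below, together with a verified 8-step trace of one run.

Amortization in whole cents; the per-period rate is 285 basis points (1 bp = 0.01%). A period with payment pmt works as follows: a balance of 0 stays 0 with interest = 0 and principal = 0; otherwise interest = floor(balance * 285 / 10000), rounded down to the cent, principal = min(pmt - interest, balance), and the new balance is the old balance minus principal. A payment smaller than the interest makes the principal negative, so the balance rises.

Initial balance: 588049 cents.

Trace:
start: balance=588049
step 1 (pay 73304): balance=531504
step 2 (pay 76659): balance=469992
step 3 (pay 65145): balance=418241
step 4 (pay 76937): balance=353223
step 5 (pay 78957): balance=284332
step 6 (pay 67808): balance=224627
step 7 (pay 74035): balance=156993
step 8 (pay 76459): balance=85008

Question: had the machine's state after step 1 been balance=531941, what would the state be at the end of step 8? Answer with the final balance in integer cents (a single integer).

85543

state after step 1 := balance=531941
step 2 (pay 76659): balance=470442
step 3 (pay 65145): balance=418704
step 4 (pay 76937): balance=353700
step 5 (pay 78957): balance=284823
step 6 (pay 67808): balance=225132
step 7 (pay 74035): balance=157513
step 8 (pay 76459): balance=85543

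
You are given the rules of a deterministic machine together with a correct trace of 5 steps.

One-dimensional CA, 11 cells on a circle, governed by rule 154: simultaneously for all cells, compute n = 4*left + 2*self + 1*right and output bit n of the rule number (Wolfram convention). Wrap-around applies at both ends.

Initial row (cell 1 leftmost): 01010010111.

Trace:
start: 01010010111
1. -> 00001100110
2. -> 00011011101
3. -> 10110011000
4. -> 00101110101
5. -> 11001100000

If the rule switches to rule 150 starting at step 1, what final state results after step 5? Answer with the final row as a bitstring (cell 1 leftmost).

10011111000

(re-executing steps 1..5 under rule 150; state before step 1: 01010010111)
1. -> 01011110010
2. -> 11001101111
3. -> 10110000111
4. -> 00001001011
5. -> 10011111000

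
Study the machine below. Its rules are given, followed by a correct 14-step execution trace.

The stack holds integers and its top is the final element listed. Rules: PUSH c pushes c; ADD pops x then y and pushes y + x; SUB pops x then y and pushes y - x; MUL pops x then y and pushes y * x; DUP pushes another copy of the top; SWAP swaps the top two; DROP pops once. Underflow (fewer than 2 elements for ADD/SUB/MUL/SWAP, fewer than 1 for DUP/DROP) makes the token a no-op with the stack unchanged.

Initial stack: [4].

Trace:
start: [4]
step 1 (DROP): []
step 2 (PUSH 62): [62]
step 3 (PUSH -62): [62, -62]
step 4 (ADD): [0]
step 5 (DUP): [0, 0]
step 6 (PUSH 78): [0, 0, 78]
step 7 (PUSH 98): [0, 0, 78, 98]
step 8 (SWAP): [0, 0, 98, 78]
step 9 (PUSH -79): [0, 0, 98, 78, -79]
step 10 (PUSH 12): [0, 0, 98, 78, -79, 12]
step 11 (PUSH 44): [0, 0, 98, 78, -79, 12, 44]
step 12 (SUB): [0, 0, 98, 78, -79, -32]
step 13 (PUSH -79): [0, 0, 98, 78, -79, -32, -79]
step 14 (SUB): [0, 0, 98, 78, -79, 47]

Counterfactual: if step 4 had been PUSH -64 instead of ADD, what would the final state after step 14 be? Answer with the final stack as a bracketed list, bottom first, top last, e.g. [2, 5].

(re-executing from step 4 with the substitution; state before step 4: [62, -62])
step 4 (PUSH -64): [62, -62, -64]
step 5 (DUP): [62, -62, -64, -64]
step 6 (PUSH 78): [62, -62, -64, -64, 78]
step 7 (PUSH 98): [62, -62, -64, -64, 78, 98]
step 8 (SWAP): [62, -62, -64, -64, 98, 78]
step 9 (PUSH -79): [62, -62, -64, -64, 98, 78, -79]
step 10 (PUSH 12): [62, -62, -64, -64, 98, 78, -79, 12]
step 11 (PUSH 44): [62, -62, -64, -64, 98, 78, -79, 12, 44]
step 12 (SUB): [62, -62, -64, -64, 98, 78, -79, -32]
step 13 (PUSH -79): [62, -62, -64, -64, 98, 78, -79, -32, -79]
step 14 (SUB): [62, -62, -64, -64, 98, 78, -79, 47]

[62, -62, -64, -64, 98, 78, -79, 47]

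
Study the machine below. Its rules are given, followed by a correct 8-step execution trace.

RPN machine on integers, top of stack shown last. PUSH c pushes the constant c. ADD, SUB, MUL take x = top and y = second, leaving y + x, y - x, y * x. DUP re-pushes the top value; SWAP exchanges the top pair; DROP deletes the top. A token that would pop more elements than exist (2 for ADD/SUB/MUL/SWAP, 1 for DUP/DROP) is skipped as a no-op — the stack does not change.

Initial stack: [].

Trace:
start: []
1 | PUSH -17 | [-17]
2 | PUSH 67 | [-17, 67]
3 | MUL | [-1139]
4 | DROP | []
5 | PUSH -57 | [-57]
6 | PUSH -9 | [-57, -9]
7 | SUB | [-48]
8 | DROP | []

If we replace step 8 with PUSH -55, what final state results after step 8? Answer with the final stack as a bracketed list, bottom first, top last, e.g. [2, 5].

[-48, -55]

(re-executing from step 8 with the substitution; state before step 8: [-48])
8 | PUSH -55 | [-48, -55]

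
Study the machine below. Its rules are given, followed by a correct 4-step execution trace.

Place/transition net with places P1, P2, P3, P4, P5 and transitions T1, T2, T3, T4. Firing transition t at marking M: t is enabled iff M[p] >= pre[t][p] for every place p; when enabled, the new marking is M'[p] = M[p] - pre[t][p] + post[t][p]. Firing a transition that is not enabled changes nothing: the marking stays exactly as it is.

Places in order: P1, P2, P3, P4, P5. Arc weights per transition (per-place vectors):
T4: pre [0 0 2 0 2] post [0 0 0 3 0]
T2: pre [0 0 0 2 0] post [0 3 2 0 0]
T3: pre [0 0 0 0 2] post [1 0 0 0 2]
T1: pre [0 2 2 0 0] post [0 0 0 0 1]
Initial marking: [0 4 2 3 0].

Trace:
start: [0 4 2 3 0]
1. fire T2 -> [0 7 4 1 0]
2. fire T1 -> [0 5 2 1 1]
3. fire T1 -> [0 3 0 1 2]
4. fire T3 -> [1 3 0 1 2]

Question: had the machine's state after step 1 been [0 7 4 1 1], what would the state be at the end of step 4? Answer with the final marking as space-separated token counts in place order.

state after step 1 := [0 7 4 1 1]
2. fire T1 -> [0 5 2 1 2]
3. fire T1 -> [0 3 0 1 3]
4. fire T3 -> [1 3 0 1 3]

1 3 0 1 3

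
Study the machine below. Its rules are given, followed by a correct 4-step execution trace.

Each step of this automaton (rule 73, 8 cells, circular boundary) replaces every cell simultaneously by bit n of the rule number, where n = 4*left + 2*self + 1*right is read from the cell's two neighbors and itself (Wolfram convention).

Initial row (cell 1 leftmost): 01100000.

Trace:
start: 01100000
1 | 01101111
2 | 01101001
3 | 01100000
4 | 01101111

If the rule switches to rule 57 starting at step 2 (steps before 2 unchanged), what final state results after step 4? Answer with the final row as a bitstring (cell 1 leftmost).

(re-executing steps 2..4 under rule 57; state before step 2: 01101111)
2 | 11011000
3 | 10110110
4 | 01101101

01101101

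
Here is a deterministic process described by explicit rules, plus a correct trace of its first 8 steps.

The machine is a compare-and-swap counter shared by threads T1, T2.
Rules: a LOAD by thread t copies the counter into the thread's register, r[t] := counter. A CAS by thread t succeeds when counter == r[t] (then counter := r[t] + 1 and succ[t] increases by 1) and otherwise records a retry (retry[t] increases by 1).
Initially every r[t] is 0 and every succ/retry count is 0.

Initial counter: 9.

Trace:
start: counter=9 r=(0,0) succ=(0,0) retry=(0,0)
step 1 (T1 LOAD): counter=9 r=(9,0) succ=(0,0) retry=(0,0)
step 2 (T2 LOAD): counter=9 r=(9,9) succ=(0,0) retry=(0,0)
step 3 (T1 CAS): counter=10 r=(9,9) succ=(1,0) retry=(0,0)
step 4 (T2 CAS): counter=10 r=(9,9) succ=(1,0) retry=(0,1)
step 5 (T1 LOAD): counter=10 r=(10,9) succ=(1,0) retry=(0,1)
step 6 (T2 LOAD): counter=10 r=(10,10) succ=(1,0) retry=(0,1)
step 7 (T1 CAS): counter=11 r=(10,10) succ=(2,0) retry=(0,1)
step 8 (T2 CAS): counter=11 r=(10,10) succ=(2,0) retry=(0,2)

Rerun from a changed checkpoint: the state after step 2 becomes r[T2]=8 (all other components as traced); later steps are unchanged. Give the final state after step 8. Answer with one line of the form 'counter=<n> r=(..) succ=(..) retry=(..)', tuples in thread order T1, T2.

state after step 2 := counter=9 r=(9,8) succ=(0,0) retry=(0,0)
step 3 (T1 CAS): counter=10 r=(9,8) succ=(1,0) retry=(0,0)
step 4 (T2 CAS): counter=10 r=(9,8) succ=(1,0) retry=(0,1)
step 5 (T1 LOAD): counter=10 r=(10,8) succ=(1,0) retry=(0,1)
step 6 (T2 LOAD): counter=10 r=(10,10) succ=(1,0) retry=(0,1)
step 7 (T1 CAS): counter=11 r=(10,10) succ=(2,0) retry=(0,1)
step 8 (T2 CAS): counter=11 r=(10,10) succ=(2,0) retry=(0,2)

counter=11 r=(10,10) succ=(2,0) retry=(0,2)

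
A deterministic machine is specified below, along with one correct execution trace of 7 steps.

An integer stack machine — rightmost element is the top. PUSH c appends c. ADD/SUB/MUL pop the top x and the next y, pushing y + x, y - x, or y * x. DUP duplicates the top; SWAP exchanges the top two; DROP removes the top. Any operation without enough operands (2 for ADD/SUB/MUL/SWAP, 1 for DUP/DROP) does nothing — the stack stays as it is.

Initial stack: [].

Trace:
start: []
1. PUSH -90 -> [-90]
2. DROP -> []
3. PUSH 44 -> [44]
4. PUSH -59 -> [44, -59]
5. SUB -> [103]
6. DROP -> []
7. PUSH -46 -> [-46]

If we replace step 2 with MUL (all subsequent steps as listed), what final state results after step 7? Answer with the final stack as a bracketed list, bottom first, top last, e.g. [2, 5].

(re-executing from step 2 with the substitution; state before step 2: [-90])
2. MUL -> [-90]
3. PUSH 44 -> [-90, 44]
4. PUSH -59 -> [-90, 44, -59]
5. SUB -> [-90, 103]
6. DROP -> [-90]
7. PUSH -46 -> [-90, -46]

[-90, -46]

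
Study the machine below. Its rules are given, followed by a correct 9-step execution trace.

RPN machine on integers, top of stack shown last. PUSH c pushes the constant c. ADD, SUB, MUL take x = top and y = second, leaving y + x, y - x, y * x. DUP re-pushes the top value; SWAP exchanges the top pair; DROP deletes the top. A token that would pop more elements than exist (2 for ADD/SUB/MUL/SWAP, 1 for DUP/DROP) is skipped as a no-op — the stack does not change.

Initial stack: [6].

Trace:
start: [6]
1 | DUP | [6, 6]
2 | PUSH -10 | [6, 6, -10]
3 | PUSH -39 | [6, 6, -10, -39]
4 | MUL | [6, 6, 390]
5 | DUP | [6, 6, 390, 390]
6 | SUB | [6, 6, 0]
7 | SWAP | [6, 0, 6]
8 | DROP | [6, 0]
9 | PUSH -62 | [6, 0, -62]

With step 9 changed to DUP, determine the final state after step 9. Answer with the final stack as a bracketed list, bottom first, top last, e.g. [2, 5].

[6, 0, 0]

(re-executing from step 9 with the substitution; state before step 9: [6, 0])
9 | DUP | [6, 0, 0]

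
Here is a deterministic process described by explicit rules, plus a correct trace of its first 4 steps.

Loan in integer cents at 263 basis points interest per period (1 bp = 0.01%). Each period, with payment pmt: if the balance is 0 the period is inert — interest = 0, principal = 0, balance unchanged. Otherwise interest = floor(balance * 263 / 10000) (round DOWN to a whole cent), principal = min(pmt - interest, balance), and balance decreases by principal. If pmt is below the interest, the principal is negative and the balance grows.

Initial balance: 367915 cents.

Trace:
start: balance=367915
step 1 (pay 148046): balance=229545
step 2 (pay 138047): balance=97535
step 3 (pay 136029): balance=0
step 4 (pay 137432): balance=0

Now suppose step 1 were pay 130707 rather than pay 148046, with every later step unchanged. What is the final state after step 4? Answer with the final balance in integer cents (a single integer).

0

(re-executing from step 1 with the substitution; state before step 1: balance=367915)
step 1 (pay 130707): balance=246884
step 2 (pay 138047): balance=115330
step 3 (pay 136029): balance=0
step 4 (pay 137432): balance=0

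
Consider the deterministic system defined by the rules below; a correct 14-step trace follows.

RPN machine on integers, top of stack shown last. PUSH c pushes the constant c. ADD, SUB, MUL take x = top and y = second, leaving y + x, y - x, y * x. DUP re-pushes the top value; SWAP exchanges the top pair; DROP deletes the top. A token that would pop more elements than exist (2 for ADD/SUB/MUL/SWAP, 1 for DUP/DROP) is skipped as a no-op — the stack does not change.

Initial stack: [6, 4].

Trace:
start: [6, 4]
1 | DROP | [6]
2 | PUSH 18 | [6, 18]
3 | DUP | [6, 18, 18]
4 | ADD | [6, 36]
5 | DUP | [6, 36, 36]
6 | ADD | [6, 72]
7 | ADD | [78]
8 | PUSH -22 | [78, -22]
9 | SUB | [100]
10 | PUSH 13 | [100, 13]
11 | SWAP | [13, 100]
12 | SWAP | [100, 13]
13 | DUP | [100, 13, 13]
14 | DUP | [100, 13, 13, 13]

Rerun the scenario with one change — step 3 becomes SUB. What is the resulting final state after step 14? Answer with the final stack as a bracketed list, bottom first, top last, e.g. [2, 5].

(re-executing from step 3 with the substitution; state before step 3: [6, 18])
3 | SUB | [-12]
4 | ADD | [-12]
5 | DUP | [-12, -12]
6 | ADD | [-24]
7 | ADD | [-24]
8 | PUSH -22 | [-24, -22]
9 | SUB | [-2]
10 | PUSH 13 | [-2, 13]
11 | SWAP | [13, -2]
12 | SWAP | [-2, 13]
13 | DUP | [-2, 13, 13]
14 | DUP | [-2, 13, 13, 13]

[-2, 13, 13, 13]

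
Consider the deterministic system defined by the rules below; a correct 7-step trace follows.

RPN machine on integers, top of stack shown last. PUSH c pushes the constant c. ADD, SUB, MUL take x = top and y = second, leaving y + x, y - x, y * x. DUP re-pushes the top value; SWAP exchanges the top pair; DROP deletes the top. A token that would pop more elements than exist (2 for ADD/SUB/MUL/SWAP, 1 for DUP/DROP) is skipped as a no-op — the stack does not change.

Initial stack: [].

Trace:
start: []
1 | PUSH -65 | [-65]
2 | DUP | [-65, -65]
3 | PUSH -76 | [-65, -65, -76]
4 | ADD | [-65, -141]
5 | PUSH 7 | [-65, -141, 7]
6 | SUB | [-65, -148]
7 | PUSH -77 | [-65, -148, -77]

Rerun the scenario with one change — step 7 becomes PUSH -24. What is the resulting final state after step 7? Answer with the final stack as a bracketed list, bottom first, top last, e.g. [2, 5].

[-65, -148, -24]

(re-executing from step 7 with the substitution; state before step 7: [-65, -148])
7 | PUSH -24 | [-65, -148, -24]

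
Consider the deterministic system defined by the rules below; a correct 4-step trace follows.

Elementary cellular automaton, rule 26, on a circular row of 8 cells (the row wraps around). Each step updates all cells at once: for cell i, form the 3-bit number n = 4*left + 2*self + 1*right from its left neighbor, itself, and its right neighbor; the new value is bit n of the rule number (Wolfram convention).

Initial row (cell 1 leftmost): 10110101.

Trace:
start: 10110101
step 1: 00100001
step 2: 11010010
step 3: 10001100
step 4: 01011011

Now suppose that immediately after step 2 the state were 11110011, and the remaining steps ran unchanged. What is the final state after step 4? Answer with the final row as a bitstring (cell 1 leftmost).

state after step 2 := 11110011
step 3: 00001110
step 4: 00011001

00011001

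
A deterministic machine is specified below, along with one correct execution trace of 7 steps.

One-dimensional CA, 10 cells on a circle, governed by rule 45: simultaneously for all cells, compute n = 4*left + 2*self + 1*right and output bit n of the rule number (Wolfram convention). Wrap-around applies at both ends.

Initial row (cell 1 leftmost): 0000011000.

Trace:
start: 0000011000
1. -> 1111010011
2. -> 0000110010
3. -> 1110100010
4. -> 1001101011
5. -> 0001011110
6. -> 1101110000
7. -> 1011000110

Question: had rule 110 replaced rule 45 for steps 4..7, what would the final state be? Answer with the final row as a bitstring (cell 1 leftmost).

1110000111

(re-executing steps 4..7 under rule 110; state before step 4: 1110100010)
4. -> 1011100111
5. -> 1110101100
6. -> 1011111101
7. -> 1110000111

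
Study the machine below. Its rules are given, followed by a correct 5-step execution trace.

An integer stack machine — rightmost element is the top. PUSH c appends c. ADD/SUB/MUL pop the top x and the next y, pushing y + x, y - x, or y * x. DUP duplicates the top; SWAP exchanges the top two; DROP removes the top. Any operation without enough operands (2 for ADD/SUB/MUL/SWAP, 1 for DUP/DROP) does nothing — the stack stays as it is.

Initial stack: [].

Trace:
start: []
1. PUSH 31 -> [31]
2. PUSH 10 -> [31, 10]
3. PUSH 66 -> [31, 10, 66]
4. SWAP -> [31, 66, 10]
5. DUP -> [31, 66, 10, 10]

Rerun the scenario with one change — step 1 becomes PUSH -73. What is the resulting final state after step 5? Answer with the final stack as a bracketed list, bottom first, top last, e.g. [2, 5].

(re-executing from step 1 with the substitution; state before step 1: [])
1. PUSH -73 -> [-73]
2. PUSH 10 -> [-73, 10]
3. PUSH 66 -> [-73, 10, 66]
4. SWAP -> [-73, 66, 10]
5. DUP -> [-73, 66, 10, 10]

[-73, 66, 10, 10]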